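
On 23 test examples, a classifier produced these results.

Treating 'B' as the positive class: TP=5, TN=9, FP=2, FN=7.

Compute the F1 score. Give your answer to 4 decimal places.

0.5263

Precision = TP/(TP+FP) = 5/7 = 0.7143
Recall = TP/(TP+FN) = 5/12 = 0.4167
F1 = 2·TP/(2·TP+FP+FN) = 10/19 = 0.5263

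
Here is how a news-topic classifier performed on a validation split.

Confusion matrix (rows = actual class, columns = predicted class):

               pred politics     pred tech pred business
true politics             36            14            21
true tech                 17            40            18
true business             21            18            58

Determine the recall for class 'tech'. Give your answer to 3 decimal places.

0.533

recall = TP/(TP+FN).
tech: TP=40, FN=17+18=35 → 40/75 = 0.5333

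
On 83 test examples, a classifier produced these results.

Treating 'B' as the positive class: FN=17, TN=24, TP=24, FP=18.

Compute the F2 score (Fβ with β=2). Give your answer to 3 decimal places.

0.583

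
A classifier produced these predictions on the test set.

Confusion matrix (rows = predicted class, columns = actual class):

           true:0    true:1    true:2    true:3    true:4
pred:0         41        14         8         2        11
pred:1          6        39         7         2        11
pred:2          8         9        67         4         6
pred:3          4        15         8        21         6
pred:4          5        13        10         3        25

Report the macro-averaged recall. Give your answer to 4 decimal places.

0.5648

Per-class recall (TP/(TP+FN)):
  0: TP=41, FN=6+8+4+5=23 → 41/64 = 0.64063
  1: TP=39, FN=14+9+15+13=51 → 39/90 = 0.43333
  2: TP=67, FN=8+7+8+10=33 → 67/100 = 0.67000
  3: TP=21, FN=2+2+4+3=11 → 21/32 = 0.65625
  4: TP=25, FN=11+11+6+6=34 → 25/59 = 0.42373
Macro-recall = mean = (0.64063 + 0.43333 + 0.67000 + 0.65625 + 0.42373) / 5 = 0.5648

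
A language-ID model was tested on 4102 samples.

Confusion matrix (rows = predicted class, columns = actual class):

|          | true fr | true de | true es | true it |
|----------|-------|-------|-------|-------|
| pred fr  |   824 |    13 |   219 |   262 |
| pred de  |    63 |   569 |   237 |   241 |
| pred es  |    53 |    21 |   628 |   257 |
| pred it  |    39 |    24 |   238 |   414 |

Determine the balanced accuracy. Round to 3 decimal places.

Balanced accuracy = mean of per-class recall.
  fr: recall = 824/979 = 0.8417
  de: recall = 569/627 = 0.9075
  es: recall = 628/1322 = 0.4750
  it: recall = 414/1174 = 0.3526
Mean = (0.8417 + 0.9075 + 0.4750 + 0.3526) / 4 = 0.644

0.644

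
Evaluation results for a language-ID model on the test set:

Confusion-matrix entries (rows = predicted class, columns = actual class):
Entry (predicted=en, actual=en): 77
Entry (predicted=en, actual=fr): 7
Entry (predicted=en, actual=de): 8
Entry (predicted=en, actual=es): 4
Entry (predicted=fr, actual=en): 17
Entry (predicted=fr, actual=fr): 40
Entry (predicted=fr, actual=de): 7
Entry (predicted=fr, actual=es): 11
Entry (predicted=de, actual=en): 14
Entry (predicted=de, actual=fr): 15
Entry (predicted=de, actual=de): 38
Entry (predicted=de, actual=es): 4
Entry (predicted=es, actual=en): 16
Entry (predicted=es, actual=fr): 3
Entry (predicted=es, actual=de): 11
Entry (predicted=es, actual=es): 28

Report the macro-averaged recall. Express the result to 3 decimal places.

0.606

Per-class recall (TP/(TP+FN)):
  en: TP=77, FN=17+14+16=47 → 77/124 = 0.6210
  fr: TP=40, FN=7+15+3=25 → 40/65 = 0.6154
  de: TP=38, FN=8+7+11=26 → 38/64 = 0.5938
  es: TP=28, FN=4+11+4=19 → 28/47 = 0.5957
Macro-recall = mean = (0.6210 + 0.6154 + 0.5938 + 0.5957) / 4 = 0.606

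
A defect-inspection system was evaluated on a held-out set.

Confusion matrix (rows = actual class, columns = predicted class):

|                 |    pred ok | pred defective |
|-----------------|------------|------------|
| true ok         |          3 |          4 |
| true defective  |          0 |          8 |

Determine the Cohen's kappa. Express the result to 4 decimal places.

Observed agreement pₒ = trace/N = 11/15 = 0.73333
Expected agreement pₑ = Σ (rowᵢ·colᵢ)/N² = (7·3 + 8·12)/15² = 0.52000
κ = (pₒ − pₑ)/(1 − pₑ) = (0.73333 − 0.52000)/(1 − 0.52000) = 0.4444

0.4444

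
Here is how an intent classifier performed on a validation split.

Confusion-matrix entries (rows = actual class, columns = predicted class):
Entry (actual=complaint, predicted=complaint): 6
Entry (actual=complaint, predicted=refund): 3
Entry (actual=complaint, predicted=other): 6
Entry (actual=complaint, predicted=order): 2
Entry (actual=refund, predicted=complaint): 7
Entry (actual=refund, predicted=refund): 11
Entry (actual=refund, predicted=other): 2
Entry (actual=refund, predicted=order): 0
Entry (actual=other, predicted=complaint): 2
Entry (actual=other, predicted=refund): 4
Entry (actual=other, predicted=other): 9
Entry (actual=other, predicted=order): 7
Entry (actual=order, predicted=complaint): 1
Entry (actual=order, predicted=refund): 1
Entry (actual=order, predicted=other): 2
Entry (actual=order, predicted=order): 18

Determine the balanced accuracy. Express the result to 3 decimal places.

Balanced accuracy = mean of per-class recall.
  complaint: recall = 6/17 = 0.3529
  refund: recall = 11/20 = 0.5500
  other: recall = 9/22 = 0.4091
  order: recall = 18/22 = 0.8182
Mean = (0.3529 + 0.5500 + 0.4091 + 0.8182) / 4 = 0.533

0.533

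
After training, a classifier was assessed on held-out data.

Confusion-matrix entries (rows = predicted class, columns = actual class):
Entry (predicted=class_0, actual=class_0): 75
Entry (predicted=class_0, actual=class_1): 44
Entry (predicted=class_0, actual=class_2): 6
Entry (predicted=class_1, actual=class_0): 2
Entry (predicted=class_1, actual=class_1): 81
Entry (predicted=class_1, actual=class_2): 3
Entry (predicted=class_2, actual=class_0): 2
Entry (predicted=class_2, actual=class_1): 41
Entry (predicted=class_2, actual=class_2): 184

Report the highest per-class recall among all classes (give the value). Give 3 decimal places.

0.953

Per-class recall (TP/(TP+FN)):
  class_0: TP=75, FN=2+2=4 → 75/79 = 0.9494
  class_1: TP=81, FN=44+41=85 → 81/166 = 0.4880
  class_2: TP=184, FN=6+3=9 → 184/193 = 0.9534
Highest is class 'class_2' with recall = 0.953.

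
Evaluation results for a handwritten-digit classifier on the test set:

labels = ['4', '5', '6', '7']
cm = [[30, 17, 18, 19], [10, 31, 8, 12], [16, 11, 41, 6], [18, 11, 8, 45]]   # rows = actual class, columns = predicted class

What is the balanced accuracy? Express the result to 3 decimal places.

0.492

Balanced accuracy = mean of per-class recall.
  4: recall = 30/84 = 0.3571
  5: recall = 31/61 = 0.5082
  6: recall = 41/74 = 0.5541
  7: recall = 45/82 = 0.5488
Mean = (0.3571 + 0.5082 + 0.5541 + 0.5488) / 4 = 0.492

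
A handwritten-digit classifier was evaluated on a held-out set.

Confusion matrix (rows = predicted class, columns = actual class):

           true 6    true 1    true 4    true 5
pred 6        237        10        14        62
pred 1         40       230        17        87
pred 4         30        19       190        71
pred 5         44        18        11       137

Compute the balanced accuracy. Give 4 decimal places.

Balanced accuracy = mean of per-class recall.
  6: recall = 237/351 = 0.67521
  1: recall = 230/277 = 0.83032
  4: recall = 190/232 = 0.81897
  5: recall = 137/357 = 0.38375
Mean = (0.67521 + 0.83032 + 0.81897 + 0.38375) / 4 = 0.6771

0.6771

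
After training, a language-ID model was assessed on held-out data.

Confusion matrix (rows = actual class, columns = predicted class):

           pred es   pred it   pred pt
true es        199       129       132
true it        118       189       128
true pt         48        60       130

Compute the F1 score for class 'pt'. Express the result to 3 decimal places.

0.414

Treat 'pt' as positive and all other classes as negative.
F1 score = 2·TP/(2·TP+FP+FN).
pt: TP=130, FP=132+128=260, FN=48+60=108 → 260/628 = 0.4140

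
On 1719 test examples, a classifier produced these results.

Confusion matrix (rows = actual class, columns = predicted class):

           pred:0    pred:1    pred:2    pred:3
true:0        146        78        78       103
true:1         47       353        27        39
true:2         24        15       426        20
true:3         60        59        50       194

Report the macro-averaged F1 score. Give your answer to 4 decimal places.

0.6235

Per-class F1 score (2·TP/(2·TP+FP+FN)):
  0: TP=146, FP=47+24+60=131, FN=78+78+103=259 → 292/682 = 0.42815
  1: TP=353, FP=78+15+59=152, FN=47+27+39=113 → 706/971 = 0.72709
  2: TP=426, FP=78+27+50=155, FN=24+15+20=59 → 852/1066 = 0.79925
  3: TP=194, FP=103+39+20=162, FN=60+59+50=169 → 388/719 = 0.53964
Macro-F1 score = mean = (0.42815 + 0.72709 + 0.79925 + 0.53964) / 4 = 0.6235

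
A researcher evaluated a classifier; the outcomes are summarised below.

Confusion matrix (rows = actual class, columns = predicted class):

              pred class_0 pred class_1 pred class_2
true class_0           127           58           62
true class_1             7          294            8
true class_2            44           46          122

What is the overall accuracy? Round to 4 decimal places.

Accuracy = trace / total = (127+294+122=543) / 768 = 543/768 = 0.7070

0.7070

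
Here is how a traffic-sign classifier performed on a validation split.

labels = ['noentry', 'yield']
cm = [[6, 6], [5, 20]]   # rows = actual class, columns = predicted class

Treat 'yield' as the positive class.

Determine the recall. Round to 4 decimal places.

Recall = TP/(TP+FN) = 20/(20+5) = 20/25 = 0.8000

0.8000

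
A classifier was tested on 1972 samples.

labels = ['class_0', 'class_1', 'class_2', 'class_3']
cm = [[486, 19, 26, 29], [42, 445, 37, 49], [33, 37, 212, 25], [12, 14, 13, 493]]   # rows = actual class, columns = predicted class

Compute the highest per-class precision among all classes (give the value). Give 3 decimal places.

Per-class precision (TP/(TP+FP)):
  class_0: TP=486, FP=42+33+12=87 → 486/573 = 0.8482
  class_1: TP=445, FP=19+37+14=70 → 445/515 = 0.8641
  class_2: TP=212, FP=26+37+13=76 → 212/288 = 0.7361
  class_3: TP=493, FP=29+49+25=103 → 493/596 = 0.8272
Highest is class 'class_1' with precision = 0.864.

0.864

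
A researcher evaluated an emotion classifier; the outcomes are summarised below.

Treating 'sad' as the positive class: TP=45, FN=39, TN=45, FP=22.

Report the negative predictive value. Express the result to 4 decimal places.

NPV = TN/(TN+FN) = 45/(45+39) = 0.5357

0.5357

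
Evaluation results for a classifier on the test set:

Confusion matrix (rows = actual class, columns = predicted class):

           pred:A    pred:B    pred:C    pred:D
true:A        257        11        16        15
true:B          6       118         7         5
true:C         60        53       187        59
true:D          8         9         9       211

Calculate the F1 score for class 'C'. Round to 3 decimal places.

Treat 'C' as positive and all other classes as negative.
F1 score = 2·TP/(2·TP+FP+FN).
C: TP=187, FP=16+7+9=32, FN=60+53+59=172 → 374/578 = 0.6471

0.647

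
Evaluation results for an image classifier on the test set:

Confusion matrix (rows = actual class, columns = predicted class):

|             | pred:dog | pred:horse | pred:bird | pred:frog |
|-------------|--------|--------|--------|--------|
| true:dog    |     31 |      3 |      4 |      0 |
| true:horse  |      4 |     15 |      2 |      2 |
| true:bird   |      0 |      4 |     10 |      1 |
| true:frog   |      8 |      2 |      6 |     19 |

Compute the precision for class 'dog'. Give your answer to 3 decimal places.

0.721

precision = TP/(TP+FP).
dog: TP=31, FP=4+0+8=12 → 31/43 = 0.7209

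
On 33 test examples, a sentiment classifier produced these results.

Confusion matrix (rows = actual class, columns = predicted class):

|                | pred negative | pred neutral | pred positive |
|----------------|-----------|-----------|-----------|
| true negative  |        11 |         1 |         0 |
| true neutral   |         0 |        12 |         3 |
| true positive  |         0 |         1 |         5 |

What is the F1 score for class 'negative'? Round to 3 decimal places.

0.957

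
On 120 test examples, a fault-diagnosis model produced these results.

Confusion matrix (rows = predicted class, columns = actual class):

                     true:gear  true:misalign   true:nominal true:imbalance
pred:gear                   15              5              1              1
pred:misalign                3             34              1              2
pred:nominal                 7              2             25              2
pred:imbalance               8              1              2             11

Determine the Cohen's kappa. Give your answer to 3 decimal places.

0.604

Observed agreement pₒ = trace/N = 85/120 = 0.7083
Expected agreement pₑ = Σ (rowᵢ·colᵢ)/N² = (33·22 + 42·40 + 29·36 + 16·22)/120² = 0.2640
κ = (pₒ − pₑ)/(1 − pₑ) = (0.7083 − 0.2640)/(1 − 0.2640) = 0.604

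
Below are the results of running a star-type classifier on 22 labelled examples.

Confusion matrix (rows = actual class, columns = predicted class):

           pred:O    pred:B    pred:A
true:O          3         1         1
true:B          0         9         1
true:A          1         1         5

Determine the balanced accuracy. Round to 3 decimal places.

Balanced accuracy = mean of per-class recall.
  O: recall = 3/5 = 0.6000
  B: recall = 9/10 = 0.9000
  A: recall = 5/7 = 0.7143
Mean = (0.6000 + 0.9000 + 0.7143) / 3 = 0.738

0.738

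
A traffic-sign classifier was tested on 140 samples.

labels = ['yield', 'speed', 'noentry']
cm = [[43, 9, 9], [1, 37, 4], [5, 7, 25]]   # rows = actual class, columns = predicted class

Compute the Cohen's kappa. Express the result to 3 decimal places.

0.622

Observed agreement pₒ = trace/N = 105/140 = 0.7500
Expected agreement pₑ = Σ (rowᵢ·colᵢ)/N² = (61·49 + 42·53 + 37·38)/140² = 0.3378
κ = (pₒ − pₑ)/(1 − pₑ) = (0.7500 − 0.3378)/(1 − 0.3378) = 0.622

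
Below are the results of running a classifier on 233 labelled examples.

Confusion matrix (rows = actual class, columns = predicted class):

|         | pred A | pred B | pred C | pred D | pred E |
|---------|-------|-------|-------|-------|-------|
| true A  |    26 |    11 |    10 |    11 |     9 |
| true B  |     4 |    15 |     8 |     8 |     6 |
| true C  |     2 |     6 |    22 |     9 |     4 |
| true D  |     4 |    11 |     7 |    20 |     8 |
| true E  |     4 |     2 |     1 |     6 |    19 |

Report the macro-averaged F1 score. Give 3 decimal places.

0.438

Per-class F1 score (2·TP/(2·TP+FP+FN)):
  A: TP=26, FP=4+2+4+4=14, FN=11+10+11+9=41 → 52/107 = 0.4860
  B: TP=15, FP=11+6+11+2=30, FN=4+8+8+6=26 → 30/86 = 0.3488
  C: TP=22, FP=10+8+7+1=26, FN=2+6+9+4=21 → 44/91 = 0.4835
  D: TP=20, FP=11+8+9+6=34, FN=4+11+7+8=30 → 40/104 = 0.3846
  E: TP=19, FP=9+6+4+8=27, FN=4+2+1+6=13 → 38/78 = 0.4872
Macro-F1 score = mean = (0.4860 + 0.3488 + 0.4835 + 0.3846 + 0.4872) / 5 = 0.438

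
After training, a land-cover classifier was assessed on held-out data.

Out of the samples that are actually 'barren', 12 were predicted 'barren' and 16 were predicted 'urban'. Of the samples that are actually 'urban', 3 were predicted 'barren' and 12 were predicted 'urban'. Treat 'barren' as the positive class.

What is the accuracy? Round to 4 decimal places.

0.5581

Accuracy = (TP+TN)/N = (12+12)/43 = 0.5581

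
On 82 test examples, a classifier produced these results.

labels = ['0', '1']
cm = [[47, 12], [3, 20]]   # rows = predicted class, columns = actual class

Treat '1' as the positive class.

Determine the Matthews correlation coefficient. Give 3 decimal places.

0.614

MCC = (TP·TN − FP·FN) / √((TP+FP)(TP+FN)(TN+FP)(TN+FN))
Numerator = 20·47 − 3·12 = 904
Denominator = √(23·32·50·59) = √2171200 = 1473.4992
MCC = 904 / 1473.4992 = 0.614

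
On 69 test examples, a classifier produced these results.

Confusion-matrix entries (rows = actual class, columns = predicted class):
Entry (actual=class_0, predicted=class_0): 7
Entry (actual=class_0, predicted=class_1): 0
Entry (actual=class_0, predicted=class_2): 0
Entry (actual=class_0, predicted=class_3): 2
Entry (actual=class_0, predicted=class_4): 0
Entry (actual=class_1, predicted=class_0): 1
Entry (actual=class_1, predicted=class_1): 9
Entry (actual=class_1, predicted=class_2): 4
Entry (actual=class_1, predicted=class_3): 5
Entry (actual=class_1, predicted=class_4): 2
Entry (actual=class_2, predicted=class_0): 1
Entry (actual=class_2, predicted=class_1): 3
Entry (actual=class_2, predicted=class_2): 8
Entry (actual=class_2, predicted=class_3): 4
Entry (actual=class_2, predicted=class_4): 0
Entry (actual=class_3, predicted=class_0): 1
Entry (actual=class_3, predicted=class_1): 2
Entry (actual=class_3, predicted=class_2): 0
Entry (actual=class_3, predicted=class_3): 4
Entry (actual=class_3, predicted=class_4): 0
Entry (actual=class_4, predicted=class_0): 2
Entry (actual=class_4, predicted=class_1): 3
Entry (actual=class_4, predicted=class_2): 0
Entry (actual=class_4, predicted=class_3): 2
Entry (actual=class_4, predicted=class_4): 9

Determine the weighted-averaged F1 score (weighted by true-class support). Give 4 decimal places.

Per-class F1 score (2·TP/(2·TP+FP+FN)):
  class_0: TP=7, FP=1+1+1+2=5, FN=0+0+2+0=2 → 14/21 = 0.66667
  class_1: TP=9, FP=0+3+2+3=8, FN=1+4+5+2=12 → 18/38 = 0.47368
  class_2: TP=8, FP=0+4+0+0=4, FN=1+3+4+0=8 → 16/28 = 0.57143
  class_3: TP=4, FP=2+5+4+2=13, FN=1+2+0+0=3 → 8/24 = 0.33333
  class_4: TP=9, FP=0+2+0+0=2, FN=2+3+0+2=7 → 18/27 = 0.66667
Weighted-F1 score = Σ (supportᵢ/N)·F1 scoreᵢ with N=69: (9/69)·0.66667 + (21/69)·0.47368 + (16/69)·0.57143 + (7/69)·0.33333 + (16/69)·0.66667 = 0.5520

0.5520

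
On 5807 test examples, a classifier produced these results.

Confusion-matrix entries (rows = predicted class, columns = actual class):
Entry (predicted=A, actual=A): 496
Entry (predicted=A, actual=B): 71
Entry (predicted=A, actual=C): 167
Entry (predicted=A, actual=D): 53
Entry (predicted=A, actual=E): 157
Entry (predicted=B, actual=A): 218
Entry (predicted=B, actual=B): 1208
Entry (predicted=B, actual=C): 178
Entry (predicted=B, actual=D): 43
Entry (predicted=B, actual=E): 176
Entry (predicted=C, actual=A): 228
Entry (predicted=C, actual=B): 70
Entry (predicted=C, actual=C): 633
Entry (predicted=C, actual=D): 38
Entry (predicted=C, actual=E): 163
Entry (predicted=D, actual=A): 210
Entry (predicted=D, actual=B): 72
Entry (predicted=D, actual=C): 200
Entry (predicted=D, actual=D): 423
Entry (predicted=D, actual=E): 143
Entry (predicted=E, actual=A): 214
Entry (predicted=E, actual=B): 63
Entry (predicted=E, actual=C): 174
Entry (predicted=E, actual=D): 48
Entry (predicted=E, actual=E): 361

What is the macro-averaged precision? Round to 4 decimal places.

0.5141

Per-class precision (TP/(TP+FP)):
  A: TP=496, FP=71+167+53+157=448 → 496/944 = 0.52542
  B: TP=1208, FP=218+178+43+176=615 → 1208/1823 = 0.66264
  C: TP=633, FP=228+70+38+163=499 → 633/1132 = 0.55919
  D: TP=423, FP=210+72+200+143=625 → 423/1048 = 0.40363
  E: TP=361, FP=214+63+174+48=499 → 361/860 = 0.41977
Macro-precision = mean = (0.52542 + 0.66264 + 0.55919 + 0.40363 + 0.41977) / 5 = 0.5141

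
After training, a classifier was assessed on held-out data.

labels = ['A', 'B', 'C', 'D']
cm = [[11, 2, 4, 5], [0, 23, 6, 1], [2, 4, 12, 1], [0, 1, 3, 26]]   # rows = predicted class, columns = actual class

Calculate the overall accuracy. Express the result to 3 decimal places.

0.713

Accuracy = trace / total = (11+23+12+26=72) / 101 = 72/101 = 0.713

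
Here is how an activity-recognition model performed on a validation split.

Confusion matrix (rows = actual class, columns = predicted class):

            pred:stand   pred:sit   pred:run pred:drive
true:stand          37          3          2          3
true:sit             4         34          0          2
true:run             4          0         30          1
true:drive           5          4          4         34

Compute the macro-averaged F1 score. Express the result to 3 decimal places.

0.811

Per-class F1 score (2·TP/(2·TP+FP+FN)):
  stand: TP=37, FP=4+4+5=13, FN=3+2+3=8 → 74/95 = 0.7789
  sit: TP=34, FP=3+0+4=7, FN=4+0+2=6 → 68/81 = 0.8395
  run: TP=30, FP=2+0+4=6, FN=4+0+1=5 → 60/71 = 0.8451
  drive: TP=34, FP=3+2+1=6, FN=5+4+4=13 → 68/87 = 0.7816
Macro-F1 score = mean = (0.7789 + 0.8395 + 0.8451 + 0.7816) / 4 = 0.811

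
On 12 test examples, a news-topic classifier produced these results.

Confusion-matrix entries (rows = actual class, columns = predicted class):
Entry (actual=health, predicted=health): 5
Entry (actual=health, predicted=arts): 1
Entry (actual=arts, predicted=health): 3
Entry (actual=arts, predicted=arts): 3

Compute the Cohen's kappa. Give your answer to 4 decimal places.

Observed agreement pₒ = trace/N = 8/12 = 0.66667
Expected agreement pₑ = Σ (rowᵢ·colᵢ)/N² = (6·8 + 6·4)/12² = 0.50000
κ = (pₒ − pₑ)/(1 − pₑ) = (0.66667 − 0.50000)/(1 − 0.50000) = 0.3333

0.3333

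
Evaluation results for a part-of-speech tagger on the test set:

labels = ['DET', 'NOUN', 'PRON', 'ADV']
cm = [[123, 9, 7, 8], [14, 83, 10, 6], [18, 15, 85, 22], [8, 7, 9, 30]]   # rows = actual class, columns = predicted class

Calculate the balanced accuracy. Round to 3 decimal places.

Balanced accuracy = mean of per-class recall.
  DET: recall = 123/147 = 0.8367
  NOUN: recall = 83/113 = 0.7345
  PRON: recall = 85/140 = 0.6071
  ADV: recall = 30/54 = 0.5556
Mean = (0.8367 + 0.7345 + 0.6071 + 0.5556) / 4 = 0.683

0.683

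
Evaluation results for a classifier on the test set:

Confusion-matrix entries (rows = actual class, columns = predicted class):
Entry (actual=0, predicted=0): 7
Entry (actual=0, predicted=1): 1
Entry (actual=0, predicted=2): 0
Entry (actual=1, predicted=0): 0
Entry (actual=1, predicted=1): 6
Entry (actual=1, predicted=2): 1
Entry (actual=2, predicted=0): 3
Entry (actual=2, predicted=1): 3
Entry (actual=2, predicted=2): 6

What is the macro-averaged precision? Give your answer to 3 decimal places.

Per-class precision (TP/(TP+FP)):
  0: TP=7, FP=0+3=3 → 7/10 = 0.7000
  1: TP=6, FP=1+3=4 → 6/10 = 0.6000
  2: TP=6, FP=0+1=1 → 6/7 = 0.8571
Macro-precision = mean = (0.7000 + 0.6000 + 0.8571) / 3 = 0.719

0.719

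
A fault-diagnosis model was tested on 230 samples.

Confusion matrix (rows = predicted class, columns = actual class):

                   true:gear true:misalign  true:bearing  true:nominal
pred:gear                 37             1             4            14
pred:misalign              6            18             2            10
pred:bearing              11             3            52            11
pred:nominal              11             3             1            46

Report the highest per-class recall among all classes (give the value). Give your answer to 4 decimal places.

Per-class recall (TP/(TP+FN)):
  gear: TP=37, FN=6+11+11=28 → 37/65 = 0.56923
  misalign: TP=18, FN=1+3+3=7 → 18/25 = 0.72000
  bearing: TP=52, FN=4+2+1=7 → 52/59 = 0.88136
  nominal: TP=46, FN=14+10+11=35 → 46/81 = 0.56790
Highest is class 'bearing' with recall = 0.8814.

0.8814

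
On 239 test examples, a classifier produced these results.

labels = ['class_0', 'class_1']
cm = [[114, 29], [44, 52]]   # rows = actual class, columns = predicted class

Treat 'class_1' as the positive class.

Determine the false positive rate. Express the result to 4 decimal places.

FPR = FP/(FP+TN) = 29/(29+114) = 0.2028

0.2028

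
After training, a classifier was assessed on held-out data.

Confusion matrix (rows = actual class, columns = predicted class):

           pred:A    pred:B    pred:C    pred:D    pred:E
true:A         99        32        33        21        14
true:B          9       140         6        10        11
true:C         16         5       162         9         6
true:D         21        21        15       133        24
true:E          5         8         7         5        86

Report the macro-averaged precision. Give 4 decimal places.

Per-class precision (TP/(TP+FP)):
  A: TP=99, FP=9+16+21+5=51 → 99/150 = 0.66000
  B: TP=140, FP=32+5+21+8=66 → 140/206 = 0.67961
  C: TP=162, FP=33+6+15+7=61 → 162/223 = 0.72646
  D: TP=133, FP=21+10+9+5=45 → 133/178 = 0.74719
  E: TP=86, FP=14+11+6+24=55 → 86/141 = 0.60993
Macro-precision = mean = (0.66000 + 0.67961 + 0.72646 + 0.74719 + 0.60993) / 5 = 0.6846

0.6846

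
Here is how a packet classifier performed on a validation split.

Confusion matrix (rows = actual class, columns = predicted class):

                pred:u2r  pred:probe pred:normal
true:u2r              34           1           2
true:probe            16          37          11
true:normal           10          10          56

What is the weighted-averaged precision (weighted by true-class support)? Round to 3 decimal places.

Per-class precision (TP/(TP+FP)):
  u2r: TP=34, FP=16+10=26 → 34/60 = 0.5667
  probe: TP=37, FP=1+10=11 → 37/48 = 0.7708
  normal: TP=56, FP=2+11=13 → 56/69 = 0.8116
Weighted-precision = Σ (supportᵢ/N)·precisionᵢ with N=177: (37/177)·0.5667 + (64/177)·0.7708 + (76/177)·0.8116 = 0.746

0.746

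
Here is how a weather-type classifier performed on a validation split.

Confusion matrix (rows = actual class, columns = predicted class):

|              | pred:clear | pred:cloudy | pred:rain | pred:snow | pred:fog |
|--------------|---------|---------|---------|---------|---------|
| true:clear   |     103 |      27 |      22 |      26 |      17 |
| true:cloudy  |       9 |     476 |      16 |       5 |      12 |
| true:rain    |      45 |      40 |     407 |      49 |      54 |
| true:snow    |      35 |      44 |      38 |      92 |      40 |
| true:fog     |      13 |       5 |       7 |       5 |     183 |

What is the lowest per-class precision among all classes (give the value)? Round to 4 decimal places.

0.5024

Per-class precision (TP/(TP+FP)):
  clear: TP=103, FP=9+45+35+13=102 → 103/205 = 0.50244
  cloudy: TP=476, FP=27+40+44+5=116 → 476/592 = 0.80405
  rain: TP=407, FP=22+16+38+7=83 → 407/490 = 0.83061
  snow: TP=92, FP=26+5+49+5=85 → 92/177 = 0.51977
  fog: TP=183, FP=17+12+54+40=123 → 183/306 = 0.59804
Lowest is class 'clear' with precision = 0.5024.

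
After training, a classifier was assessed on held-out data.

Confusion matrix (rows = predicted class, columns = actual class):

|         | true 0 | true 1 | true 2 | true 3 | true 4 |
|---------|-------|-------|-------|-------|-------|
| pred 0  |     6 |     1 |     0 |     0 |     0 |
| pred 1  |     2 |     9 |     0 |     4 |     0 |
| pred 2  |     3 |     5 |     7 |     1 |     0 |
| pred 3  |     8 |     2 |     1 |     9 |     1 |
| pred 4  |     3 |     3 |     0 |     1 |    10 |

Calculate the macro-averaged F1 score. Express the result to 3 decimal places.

0.545

Per-class F1 score (2·TP/(2·TP+FP+FN)):
  0: TP=6, FP=1+0+0+0=1, FN=2+3+8+3=16 → 12/29 = 0.4138
  1: TP=9, FP=2+0+4+0=6, FN=1+5+2+3=11 → 18/35 = 0.5143
  2: TP=7, FP=3+5+1+0=9, FN=0+0+1+0=1 → 14/24 = 0.5833
  3: TP=9, FP=8+2+1+1=12, FN=0+4+1+1=6 → 18/36 = 0.5000
  4: TP=10, FP=3+3+0+1=7, FN=0+0+0+1=1 → 20/28 = 0.7143
Macro-F1 score = mean = (0.4138 + 0.5143 + 0.5833 + 0.5000 + 0.7143) / 5 = 0.545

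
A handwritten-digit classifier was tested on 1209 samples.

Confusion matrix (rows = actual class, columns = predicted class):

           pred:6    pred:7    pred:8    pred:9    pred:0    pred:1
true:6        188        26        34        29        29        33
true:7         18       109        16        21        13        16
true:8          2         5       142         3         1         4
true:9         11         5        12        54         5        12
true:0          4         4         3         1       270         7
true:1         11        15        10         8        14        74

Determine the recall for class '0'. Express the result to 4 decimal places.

0.9343

recall = TP/(TP+FN).
0: TP=270, FN=4+4+3+1+7=19 → 270/289 = 0.93426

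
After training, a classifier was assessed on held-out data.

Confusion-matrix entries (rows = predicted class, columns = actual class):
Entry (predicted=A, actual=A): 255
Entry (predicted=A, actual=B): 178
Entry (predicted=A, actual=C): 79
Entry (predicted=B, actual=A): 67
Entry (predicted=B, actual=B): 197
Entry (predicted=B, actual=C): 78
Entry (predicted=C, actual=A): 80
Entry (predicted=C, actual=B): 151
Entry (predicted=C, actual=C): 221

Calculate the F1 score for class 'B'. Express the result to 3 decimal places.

0.454

Take TP from the diagonal, FP from the rest of the 'B' prediction marginal, FN from the rest of the 'B' actual marginal.
F1 score = 2·TP/(2·TP+FP+FN).
B: TP=197, FP=67+78=145, FN=178+151=329 → 394/868 = 0.4539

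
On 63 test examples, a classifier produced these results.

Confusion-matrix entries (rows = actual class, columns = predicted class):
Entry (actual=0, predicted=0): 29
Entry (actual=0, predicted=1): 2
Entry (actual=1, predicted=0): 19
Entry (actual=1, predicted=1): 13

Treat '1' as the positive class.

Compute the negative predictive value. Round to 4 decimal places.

NPV = TN/(TN+FN) = 29/(29+19) = 0.6042

0.6042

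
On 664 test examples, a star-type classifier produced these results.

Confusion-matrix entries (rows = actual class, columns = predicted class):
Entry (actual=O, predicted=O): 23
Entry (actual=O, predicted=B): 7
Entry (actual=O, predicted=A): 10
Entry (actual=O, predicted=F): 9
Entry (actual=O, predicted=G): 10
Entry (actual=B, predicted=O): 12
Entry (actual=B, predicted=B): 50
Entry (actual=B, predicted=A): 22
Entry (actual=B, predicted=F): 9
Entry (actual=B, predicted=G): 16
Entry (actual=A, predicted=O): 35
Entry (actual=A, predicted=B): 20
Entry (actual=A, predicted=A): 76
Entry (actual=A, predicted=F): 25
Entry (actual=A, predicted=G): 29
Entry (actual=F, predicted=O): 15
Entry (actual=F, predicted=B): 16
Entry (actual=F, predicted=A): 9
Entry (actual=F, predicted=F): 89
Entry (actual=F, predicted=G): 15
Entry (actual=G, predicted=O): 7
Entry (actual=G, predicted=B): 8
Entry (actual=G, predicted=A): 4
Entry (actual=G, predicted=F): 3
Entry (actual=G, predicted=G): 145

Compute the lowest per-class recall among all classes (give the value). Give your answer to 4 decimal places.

0.3898

Per-class recall (TP/(TP+FN)):
  O: TP=23, FN=7+10+9+10=36 → 23/59 = 0.38983
  B: TP=50, FN=12+22+9+16=59 → 50/109 = 0.45872
  A: TP=76, FN=35+20+25+29=109 → 76/185 = 0.41081
  F: TP=89, FN=15+16+9+15=55 → 89/144 = 0.61806
  G: TP=145, FN=7+8+4+3=22 → 145/167 = 0.86826
Lowest is class 'O' with recall = 0.3898.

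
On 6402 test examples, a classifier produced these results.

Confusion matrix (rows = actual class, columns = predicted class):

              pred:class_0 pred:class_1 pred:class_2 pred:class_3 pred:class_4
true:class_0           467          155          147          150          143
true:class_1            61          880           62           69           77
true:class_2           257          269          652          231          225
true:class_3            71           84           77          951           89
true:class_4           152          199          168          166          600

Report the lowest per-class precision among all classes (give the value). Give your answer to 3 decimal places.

Per-class precision (TP/(TP+FP)):
  class_0: TP=467, FP=61+257+71+152=541 → 467/1008 = 0.4633
  class_1: TP=880, FP=155+269+84+199=707 → 880/1587 = 0.5545
  class_2: TP=652, FP=147+62+77+168=454 → 652/1106 = 0.5895
  class_3: TP=951, FP=150+69+231+166=616 → 951/1567 = 0.6069
  class_4: TP=600, FP=143+77+225+89=534 → 600/1134 = 0.5291
Lowest is class 'class_0' with precision = 0.463.

0.463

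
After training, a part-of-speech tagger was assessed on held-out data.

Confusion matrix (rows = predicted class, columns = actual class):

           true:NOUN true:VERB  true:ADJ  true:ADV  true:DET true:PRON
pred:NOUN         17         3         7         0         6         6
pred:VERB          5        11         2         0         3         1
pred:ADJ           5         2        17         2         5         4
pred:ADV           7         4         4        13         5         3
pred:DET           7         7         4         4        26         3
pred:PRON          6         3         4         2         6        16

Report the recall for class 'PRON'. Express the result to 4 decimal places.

One-vs-rest for 'PRON': TP = diagonal; FP = other classes predicted 'PRON'; FN = 'PRON' predicted as other.
recall = TP/(TP+FN).
PRON: TP=16, FN=6+1+4+3+3=17 → 16/33 = 0.48485

0.4848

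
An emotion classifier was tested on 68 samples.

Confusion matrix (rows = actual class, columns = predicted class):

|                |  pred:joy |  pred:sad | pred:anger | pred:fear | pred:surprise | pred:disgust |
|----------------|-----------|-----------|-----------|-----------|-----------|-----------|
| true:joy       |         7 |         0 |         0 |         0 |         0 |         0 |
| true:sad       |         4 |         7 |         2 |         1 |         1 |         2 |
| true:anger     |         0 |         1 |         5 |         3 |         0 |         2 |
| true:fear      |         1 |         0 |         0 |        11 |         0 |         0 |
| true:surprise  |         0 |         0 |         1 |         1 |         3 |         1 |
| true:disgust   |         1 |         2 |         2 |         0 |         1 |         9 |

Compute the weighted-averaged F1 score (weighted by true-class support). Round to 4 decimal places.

0.6024

Per-class F1 score (2·TP/(2·TP+FP+FN)):
  joy: TP=7, FP=4+0+1+0+1=6, FN=0+0+0+0+0=0 → 14/20 = 0.70000
  sad: TP=7, FP=0+1+0+0+2=3, FN=4+2+1+1+2=10 → 14/27 = 0.51852
  anger: TP=5, FP=0+2+0+1+2=5, FN=0+1+3+0+2=6 → 10/21 = 0.47619
  fear: TP=11, FP=0+1+3+1+0=5, FN=1+0+0+0+0=1 → 22/28 = 0.78571
  surprise: TP=3, FP=0+1+0+0+1=2, FN=0+0+1+1+1=3 → 6/11 = 0.54545
  disgust: TP=9, FP=0+2+2+0+1=5, FN=1+2+2+0+1=6 → 18/29 = 0.62069
Weighted-F1 score = Σ (supportᵢ/N)·F1 scoreᵢ with N=68: (7/68)·0.70000 + (17/68)·0.51852 + (11/68)·0.47619 + (12/68)·0.78571 + (6/68)·0.54545 + (15/68)·0.62069 = 0.6024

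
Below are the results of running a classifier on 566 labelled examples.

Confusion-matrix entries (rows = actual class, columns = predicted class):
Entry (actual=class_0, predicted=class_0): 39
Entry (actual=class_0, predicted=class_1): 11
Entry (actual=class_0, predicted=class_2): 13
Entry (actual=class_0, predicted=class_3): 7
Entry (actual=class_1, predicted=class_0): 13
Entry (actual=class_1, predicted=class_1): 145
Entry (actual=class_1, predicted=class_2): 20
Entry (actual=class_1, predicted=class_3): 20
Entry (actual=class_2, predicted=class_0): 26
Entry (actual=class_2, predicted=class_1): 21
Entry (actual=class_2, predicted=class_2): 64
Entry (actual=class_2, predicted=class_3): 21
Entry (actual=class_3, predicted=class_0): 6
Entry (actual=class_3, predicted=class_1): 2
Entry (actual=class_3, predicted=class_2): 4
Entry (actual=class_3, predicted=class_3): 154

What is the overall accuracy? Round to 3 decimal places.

Accuracy = trace / total = (39+145+64+154=402) / 566 = 402/566 = 0.710

0.710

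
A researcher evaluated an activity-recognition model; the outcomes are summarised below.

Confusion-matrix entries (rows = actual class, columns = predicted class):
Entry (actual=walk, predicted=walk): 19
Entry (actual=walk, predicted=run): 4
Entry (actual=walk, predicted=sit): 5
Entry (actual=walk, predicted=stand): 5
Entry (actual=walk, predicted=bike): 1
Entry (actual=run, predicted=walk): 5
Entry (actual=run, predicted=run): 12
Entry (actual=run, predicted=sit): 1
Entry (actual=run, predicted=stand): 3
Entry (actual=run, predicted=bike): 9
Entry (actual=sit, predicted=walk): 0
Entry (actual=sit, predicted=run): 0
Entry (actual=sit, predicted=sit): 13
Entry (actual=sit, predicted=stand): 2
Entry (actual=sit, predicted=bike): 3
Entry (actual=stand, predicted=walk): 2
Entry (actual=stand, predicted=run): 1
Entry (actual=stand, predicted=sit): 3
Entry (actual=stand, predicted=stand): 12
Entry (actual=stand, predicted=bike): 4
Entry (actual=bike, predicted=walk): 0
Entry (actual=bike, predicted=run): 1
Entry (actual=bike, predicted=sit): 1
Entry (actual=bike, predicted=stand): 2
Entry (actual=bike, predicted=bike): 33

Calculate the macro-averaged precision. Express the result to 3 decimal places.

0.625

Per-class precision (TP/(TP+FP)):
  walk: TP=19, FP=5+0+2+0=7 → 19/26 = 0.7308
  run: TP=12, FP=4+0+1+1=6 → 12/18 = 0.6667
  sit: TP=13, FP=5+1+3+1=10 → 13/23 = 0.5652
  stand: TP=12, FP=5+3+2+2=12 → 12/24 = 0.5000
  bike: TP=33, FP=1+9+3+4=17 → 33/50 = 0.6600
Macro-precision = mean = (0.7308 + 0.6667 + 0.5652 + 0.5000 + 0.6600) / 5 = 0.625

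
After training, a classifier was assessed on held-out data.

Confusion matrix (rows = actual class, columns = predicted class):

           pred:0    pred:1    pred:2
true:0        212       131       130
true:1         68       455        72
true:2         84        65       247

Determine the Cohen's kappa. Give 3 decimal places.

0.427

Observed agreement pₒ = trace/N = 914/1464 = 0.6243
Expected agreement pₑ = Σ (rowᵢ·colᵢ)/N² = (473·364 + 595·651 + 396·449)/1464² = 0.3440
κ = (pₒ − pₑ)/(1 − pₑ) = (0.6243 − 0.3440)/(1 − 0.3440) = 0.427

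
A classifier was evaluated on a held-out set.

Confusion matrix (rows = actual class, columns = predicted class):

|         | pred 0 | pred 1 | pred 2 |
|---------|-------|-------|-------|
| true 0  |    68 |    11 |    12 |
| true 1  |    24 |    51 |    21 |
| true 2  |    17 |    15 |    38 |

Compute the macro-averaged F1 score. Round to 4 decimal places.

Per-class F1 score (2·TP/(2·TP+FP+FN)):
  0: TP=68, FP=24+17=41, FN=11+12=23 → 136/200 = 0.68000
  1: TP=51, FP=11+15=26, FN=24+21=45 → 102/173 = 0.58960
  2: TP=38, FP=12+21=33, FN=17+15=32 → 76/141 = 0.53901
Macro-F1 score = mean = (0.68000 + 0.58960 + 0.53901) / 3 = 0.6029

0.6029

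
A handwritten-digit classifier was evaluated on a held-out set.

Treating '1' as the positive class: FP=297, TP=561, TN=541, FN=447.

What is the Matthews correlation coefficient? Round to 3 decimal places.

MCC = (TP·TN − FP·FN) / √((TP+FP)(TP+FN)(TN+FP)(TN+FN))
Numerator = 561·541 − 297·447 = 170742
Denominator = √(858·1008·838·988) = √716058959616 = 846202.6705
MCC = 170742 / 846202.6705 = 0.202

0.202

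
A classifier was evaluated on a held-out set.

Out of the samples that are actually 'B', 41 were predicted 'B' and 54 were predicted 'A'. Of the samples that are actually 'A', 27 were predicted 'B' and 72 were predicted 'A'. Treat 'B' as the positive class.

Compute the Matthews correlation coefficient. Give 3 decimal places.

0.166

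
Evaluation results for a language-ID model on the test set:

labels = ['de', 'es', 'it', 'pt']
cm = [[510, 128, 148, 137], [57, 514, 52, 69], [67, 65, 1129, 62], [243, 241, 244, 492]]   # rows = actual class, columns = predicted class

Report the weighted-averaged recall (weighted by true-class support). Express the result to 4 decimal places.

0.6361

Per-class recall (TP/(TP+FN)):
  de: TP=510, FN=128+148+137=413 → 510/923 = 0.55255
  es: TP=514, FN=57+52+69=178 → 514/692 = 0.74277
  it: TP=1129, FN=67+65+62=194 → 1129/1323 = 0.85336
  pt: TP=492, FN=243+241+244=728 → 492/1220 = 0.40328
Weighted-recall = Σ (supportᵢ/N)·recallᵢ with N=4158: (923/4158)·0.55255 + (692/4158)·0.74277 + (1323/4158)·0.85336 + (1220/4158)·0.40328 = 0.6361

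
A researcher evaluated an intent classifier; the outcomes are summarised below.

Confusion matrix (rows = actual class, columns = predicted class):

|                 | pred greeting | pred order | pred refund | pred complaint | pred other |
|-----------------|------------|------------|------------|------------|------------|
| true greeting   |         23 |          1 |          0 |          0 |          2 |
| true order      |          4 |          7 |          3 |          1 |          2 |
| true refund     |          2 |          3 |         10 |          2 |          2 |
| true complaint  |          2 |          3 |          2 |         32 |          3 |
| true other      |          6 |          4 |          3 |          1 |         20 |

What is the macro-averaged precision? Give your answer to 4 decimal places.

0.6289

Per-class precision (TP/(TP+FP)):
  greeting: TP=23, FP=4+2+2+6=14 → 23/37 = 0.62162
  order: TP=7, FP=1+3+3+4=11 → 7/18 = 0.38889
  refund: TP=10, FP=0+3+2+3=8 → 10/18 = 0.55556
  complaint: TP=32, FP=0+1+2+1=4 → 32/36 = 0.88889
  other: TP=20, FP=2+2+2+3=9 → 20/29 = 0.68966
Macro-precision = mean = (0.62162 + 0.38889 + 0.55556 + 0.88889 + 0.68966) / 5 = 0.6289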